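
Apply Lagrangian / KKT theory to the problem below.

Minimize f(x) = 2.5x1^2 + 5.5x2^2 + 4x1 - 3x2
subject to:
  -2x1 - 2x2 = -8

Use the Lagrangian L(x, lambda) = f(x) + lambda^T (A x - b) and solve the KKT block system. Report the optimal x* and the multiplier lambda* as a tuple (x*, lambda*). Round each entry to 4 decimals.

Form the Lagrangian:
  L(x, lambda) = (1/2) x^T Q x + c^T x + lambda^T (A x - b)
Stationarity (grad_x L = 0): Q x + c + A^T lambda = 0.
Primal feasibility: A x = b.

This gives the KKT block system:
  [ Q   A^T ] [ x     ]   [-c ]
  [ A    0  ] [ lambda ] = [ b ]

Solving the linear system:
  x*      = (2.3125, 1.6875)
  lambda* = (7.7813)
  f(x*)   = 33.2188

x* = (2.3125, 1.6875), lambda* = (7.7813)


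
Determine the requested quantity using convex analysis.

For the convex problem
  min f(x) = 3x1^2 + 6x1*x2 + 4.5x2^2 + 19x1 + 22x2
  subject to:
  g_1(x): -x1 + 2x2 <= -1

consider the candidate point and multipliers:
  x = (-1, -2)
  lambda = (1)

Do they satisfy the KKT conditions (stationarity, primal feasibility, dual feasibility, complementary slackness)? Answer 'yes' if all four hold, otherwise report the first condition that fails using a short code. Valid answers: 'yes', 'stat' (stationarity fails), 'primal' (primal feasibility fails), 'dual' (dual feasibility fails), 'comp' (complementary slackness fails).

Gradient of f: grad f(x) = Q x + c = (1, -2)
Constraint values g_i(x) = a_i^T x - b_i:
  g_1((-1, -2)) = -2
Stationarity residual: grad f(x) + sum_i lambda_i a_i = (0, 0)
  -> stationarity OK
Primal feasibility (all g_i <= 0): OK
Dual feasibility (all lambda_i >= 0): OK
Complementary slackness (lambda_i * g_i(x) = 0 for all i): FAILS

Verdict: the first failing condition is complementary_slackness -> comp.

comp


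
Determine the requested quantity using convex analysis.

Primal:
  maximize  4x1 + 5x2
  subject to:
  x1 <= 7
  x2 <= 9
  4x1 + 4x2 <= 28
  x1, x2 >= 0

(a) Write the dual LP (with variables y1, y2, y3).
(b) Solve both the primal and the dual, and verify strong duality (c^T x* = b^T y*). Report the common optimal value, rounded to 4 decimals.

The standard primal-dual pair for 'max c^T x s.t. A x <= b, x >= 0' is:
  Dual:  min b^T y  s.t.  A^T y >= c,  y >= 0.

So the dual LP is:
  minimize  7y1 + 9y2 + 28y3
  subject to:
    y1 + 4y3 >= 4
    y2 + 4y3 >= 5
    y1, y2, y3 >= 0

Solving the primal: x* = (0, 7).
  primal value c^T x* = 35.
Solving the dual: y* = (0, 0, 1.25).
  dual value b^T y* = 35.
Strong duality: c^T x* = b^T y*. Confirmed.

35


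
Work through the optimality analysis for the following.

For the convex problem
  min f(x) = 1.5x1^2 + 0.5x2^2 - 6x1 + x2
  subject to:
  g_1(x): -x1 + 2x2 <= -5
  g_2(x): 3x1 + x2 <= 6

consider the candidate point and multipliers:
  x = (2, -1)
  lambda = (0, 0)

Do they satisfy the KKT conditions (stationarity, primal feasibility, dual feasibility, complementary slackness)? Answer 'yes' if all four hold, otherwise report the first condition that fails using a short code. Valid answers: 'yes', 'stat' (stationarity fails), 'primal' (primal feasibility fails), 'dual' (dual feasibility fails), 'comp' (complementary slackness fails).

Gradient of f: grad f(x) = Q x + c = (0, 0)
Constraint values g_i(x) = a_i^T x - b_i:
  g_1((2, -1)) = 1
  g_2((2, -1)) = -1
Stationarity residual: grad f(x) + sum_i lambda_i a_i = (0, 0)
  -> stationarity OK
Primal feasibility (all g_i <= 0): FAILS
Dual feasibility (all lambda_i >= 0): OK
Complementary slackness (lambda_i * g_i(x) = 0 for all i): OK

Verdict: the first failing condition is primal_feasibility -> primal.

primal


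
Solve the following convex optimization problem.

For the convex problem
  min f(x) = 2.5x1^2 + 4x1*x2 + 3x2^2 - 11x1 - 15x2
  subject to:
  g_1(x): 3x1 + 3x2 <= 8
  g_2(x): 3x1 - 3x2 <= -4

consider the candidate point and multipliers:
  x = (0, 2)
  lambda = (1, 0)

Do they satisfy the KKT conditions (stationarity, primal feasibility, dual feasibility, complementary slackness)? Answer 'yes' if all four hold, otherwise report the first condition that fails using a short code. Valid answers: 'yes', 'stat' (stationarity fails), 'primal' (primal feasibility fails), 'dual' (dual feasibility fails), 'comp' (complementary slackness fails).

Gradient of f: grad f(x) = Q x + c = (-3, -3)
Constraint values g_i(x) = a_i^T x - b_i:
  g_1((0, 2)) = -2
  g_2((0, 2)) = -2
Stationarity residual: grad f(x) + sum_i lambda_i a_i = (0, 0)
  -> stationarity OK
Primal feasibility (all g_i <= 0): OK
Dual feasibility (all lambda_i >= 0): OK
Complementary slackness (lambda_i * g_i(x) = 0 for all i): FAILS

Verdict: the first failing condition is complementary_slackness -> comp.

comp


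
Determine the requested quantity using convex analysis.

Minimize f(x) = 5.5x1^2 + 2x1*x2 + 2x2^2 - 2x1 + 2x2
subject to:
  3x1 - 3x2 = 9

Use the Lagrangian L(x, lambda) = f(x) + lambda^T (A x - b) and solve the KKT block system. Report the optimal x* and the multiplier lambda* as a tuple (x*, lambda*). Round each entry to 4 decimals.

Form the Lagrangian:
  L(x, lambda) = (1/2) x^T Q x + c^T x + lambda^T (A x - b)
Stationarity (grad_x L = 0): Q x + c + A^T lambda = 0.
Primal feasibility: A x = b.

This gives the KKT block system:
  [ Q   A^T ] [ x     ]   [-c ]
  [ A    0  ] [ lambda ] = [ b ]

Solving the linear system:
  x*      = (0.9474, -2.0526)
  lambda* = (-1.4386)
  f(x*)   = 3.4737

x* = (0.9474, -2.0526), lambda* = (-1.4386)


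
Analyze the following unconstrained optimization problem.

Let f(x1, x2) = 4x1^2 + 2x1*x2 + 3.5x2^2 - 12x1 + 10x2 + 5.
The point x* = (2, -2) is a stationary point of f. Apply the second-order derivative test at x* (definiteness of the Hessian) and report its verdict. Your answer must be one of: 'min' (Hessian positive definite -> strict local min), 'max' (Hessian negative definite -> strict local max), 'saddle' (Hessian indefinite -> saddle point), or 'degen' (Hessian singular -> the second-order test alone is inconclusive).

Compute the Hessian H = grad^2 f:
  H = [[8, 2], [2, 7]]
Verify stationarity: grad f(x*) = H x* + g = (0, 0).
Eigenvalues of H: 5.4384, 9.5616.
Both eigenvalues > 0, so H is positive definite -> x* is a strict local min.

min


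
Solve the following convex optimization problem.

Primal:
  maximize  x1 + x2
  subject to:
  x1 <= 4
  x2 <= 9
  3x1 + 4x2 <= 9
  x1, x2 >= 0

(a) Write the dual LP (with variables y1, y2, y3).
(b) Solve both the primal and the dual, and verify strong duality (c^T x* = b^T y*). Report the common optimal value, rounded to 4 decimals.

The standard primal-dual pair for 'max c^T x s.t. A x <= b, x >= 0' is:
  Dual:  min b^T y  s.t.  A^T y >= c,  y >= 0.

So the dual LP is:
  minimize  4y1 + 9y2 + 9y3
  subject to:
    y1 + 3y3 >= 1
    y2 + 4y3 >= 1
    y1, y2, y3 >= 0

Solving the primal: x* = (3, 0).
  primal value c^T x* = 3.
Solving the dual: y* = (0, 0, 0.3333).
  dual value b^T y* = 3.
Strong duality: c^T x* = b^T y*. Confirmed.

3


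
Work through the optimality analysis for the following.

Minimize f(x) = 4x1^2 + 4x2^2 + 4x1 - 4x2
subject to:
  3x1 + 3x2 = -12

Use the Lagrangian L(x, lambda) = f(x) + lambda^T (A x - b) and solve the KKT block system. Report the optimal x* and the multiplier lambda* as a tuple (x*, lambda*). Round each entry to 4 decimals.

Form the Lagrangian:
  L(x, lambda) = (1/2) x^T Q x + c^T x + lambda^T (A x - b)
Stationarity (grad_x L = 0): Q x + c + A^T lambda = 0.
Primal feasibility: A x = b.

This gives the KKT block system:
  [ Q   A^T ] [ x     ]   [-c ]
  [ A    0  ] [ lambda ] = [ b ]

Solving the linear system:
  x*      = (-2.5, -1.5)
  lambda* = (5.3333)
  f(x*)   = 30

x* = (-2.5, -1.5), lambda* = (5.3333)


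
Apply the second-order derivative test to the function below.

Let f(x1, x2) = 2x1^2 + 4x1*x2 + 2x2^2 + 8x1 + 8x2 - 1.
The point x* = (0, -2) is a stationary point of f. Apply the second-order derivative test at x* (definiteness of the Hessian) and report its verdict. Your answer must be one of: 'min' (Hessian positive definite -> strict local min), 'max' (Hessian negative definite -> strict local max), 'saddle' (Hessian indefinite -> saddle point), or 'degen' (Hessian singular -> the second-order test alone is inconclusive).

Compute the Hessian H = grad^2 f:
  H = [[4, 4], [4, 4]]
Verify stationarity: grad f(x*) = H x* + g = (0, 0).
Eigenvalues of H: 0, 8.
H has a zero eigenvalue (singular; positive semidefinite but not definite), so H is neither positive definite, negative definite, nor indefinite. The second-order test alone is inconclusive -> degen.
(Indeed, f is constant along the null direction of H through x*, so x* is not a strict local extremum.)

degen


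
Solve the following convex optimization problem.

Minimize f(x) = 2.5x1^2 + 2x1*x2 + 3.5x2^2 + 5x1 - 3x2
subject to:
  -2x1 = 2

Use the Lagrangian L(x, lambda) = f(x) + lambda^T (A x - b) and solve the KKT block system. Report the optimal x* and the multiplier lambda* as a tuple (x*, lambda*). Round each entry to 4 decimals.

Form the Lagrangian:
  L(x, lambda) = (1/2) x^T Q x + c^T x + lambda^T (A x - b)
Stationarity (grad_x L = 0): Q x + c + A^T lambda = 0.
Primal feasibility: A x = b.

This gives the KKT block system:
  [ Q   A^T ] [ x     ]   [-c ]
  [ A    0  ] [ lambda ] = [ b ]

Solving the linear system:
  x*      = (-1, 0.7143)
  lambda* = (0.7143)
  f(x*)   = -4.2857

x* = (-1, 0.7143), lambda* = (0.7143)


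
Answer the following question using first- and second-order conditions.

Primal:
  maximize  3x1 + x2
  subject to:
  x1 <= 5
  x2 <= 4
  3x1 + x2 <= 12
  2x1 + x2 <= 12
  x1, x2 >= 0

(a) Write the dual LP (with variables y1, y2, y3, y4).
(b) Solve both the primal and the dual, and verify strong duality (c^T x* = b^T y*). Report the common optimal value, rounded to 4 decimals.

The standard primal-dual pair for 'max c^T x s.t. A x <= b, x >= 0' is:
  Dual:  min b^T y  s.t.  A^T y >= c,  y >= 0.

So the dual LP is:
  minimize  5y1 + 4y2 + 12y3 + 12y4
  subject to:
    y1 + 3y3 + 2y4 >= 3
    y2 + y3 + y4 >= 1
    y1, y2, y3, y4 >= 0

Solving the primal: x* = (4, 0).
  primal value c^T x* = 12.
Solving the dual: y* = (0, 0, 1, 0).
  dual value b^T y* = 12.
Strong duality: c^T x* = b^T y*. Confirmed.

12


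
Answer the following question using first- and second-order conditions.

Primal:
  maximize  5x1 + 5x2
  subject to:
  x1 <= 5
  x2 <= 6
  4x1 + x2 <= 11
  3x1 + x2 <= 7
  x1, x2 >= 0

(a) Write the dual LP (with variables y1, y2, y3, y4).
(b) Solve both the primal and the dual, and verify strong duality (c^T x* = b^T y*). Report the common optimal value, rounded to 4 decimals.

The standard primal-dual pair for 'max c^T x s.t. A x <= b, x >= 0' is:
  Dual:  min b^T y  s.t.  A^T y >= c,  y >= 0.

So the dual LP is:
  minimize  5y1 + 6y2 + 11y3 + 7y4
  subject to:
    y1 + 4y3 + 3y4 >= 5
    y2 + y3 + y4 >= 5
    y1, y2, y3, y4 >= 0

Solving the primal: x* = (0.3333, 6).
  primal value c^T x* = 31.6667.
Solving the dual: y* = (0, 3.3333, 0, 1.6667).
  dual value b^T y* = 31.6667.
Strong duality: c^T x* = b^T y*. Confirmed.

31.6667


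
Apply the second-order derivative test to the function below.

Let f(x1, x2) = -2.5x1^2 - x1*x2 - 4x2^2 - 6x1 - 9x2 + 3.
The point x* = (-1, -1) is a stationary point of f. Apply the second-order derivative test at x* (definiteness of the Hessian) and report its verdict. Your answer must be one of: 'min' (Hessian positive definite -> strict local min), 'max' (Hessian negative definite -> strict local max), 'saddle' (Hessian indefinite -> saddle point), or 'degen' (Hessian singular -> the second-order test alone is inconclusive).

Compute the Hessian H = grad^2 f:
  H = [[-5, -1], [-1, -8]]
Verify stationarity: grad f(x*) = H x* + g = (0, 0).
Eigenvalues of H: -8.3028, -4.6972.
Both eigenvalues < 0, so H is negative definite -> x* is a strict local max.

max


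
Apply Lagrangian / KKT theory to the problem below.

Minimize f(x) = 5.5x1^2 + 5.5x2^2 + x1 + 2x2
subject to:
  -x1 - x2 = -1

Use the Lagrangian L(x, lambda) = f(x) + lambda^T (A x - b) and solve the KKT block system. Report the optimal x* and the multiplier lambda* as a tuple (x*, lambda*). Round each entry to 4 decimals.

Form the Lagrangian:
  L(x, lambda) = (1/2) x^T Q x + c^T x + lambda^T (A x - b)
Stationarity (grad_x L = 0): Q x + c + A^T lambda = 0.
Primal feasibility: A x = b.

This gives the KKT block system:
  [ Q   A^T ] [ x     ]   [-c ]
  [ A    0  ] [ lambda ] = [ b ]

Solving the linear system:
  x*      = (0.5455, 0.4545)
  lambda* = (7)
  f(x*)   = 4.2273

x* = (0.5455, 0.4545), lambda* = (7)


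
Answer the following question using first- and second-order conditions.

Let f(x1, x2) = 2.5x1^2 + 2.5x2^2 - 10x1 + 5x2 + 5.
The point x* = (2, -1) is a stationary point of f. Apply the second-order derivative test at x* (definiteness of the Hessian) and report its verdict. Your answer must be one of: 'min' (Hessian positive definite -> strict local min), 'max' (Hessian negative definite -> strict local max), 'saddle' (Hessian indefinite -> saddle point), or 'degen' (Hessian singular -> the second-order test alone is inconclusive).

Compute the Hessian H = grad^2 f:
  H = [[5, 0], [0, 5]]
Verify stationarity: grad f(x*) = H x* + g = (0, 0).
Eigenvalues of H: 5, 5.
Both eigenvalues > 0, so H is positive definite -> x* is a strict local min.

min


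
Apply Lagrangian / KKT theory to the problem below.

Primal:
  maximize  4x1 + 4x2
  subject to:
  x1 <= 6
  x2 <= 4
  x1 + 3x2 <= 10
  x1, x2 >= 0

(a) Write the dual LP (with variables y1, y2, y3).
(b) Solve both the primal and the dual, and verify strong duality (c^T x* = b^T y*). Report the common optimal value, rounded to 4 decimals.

The standard primal-dual pair for 'max c^T x s.t. A x <= b, x >= 0' is:
  Dual:  min b^T y  s.t.  A^T y >= c,  y >= 0.

So the dual LP is:
  minimize  6y1 + 4y2 + 10y3
  subject to:
    y1 + y3 >= 4
    y2 + 3y3 >= 4
    y1, y2, y3 >= 0

Solving the primal: x* = (6, 1.3333).
  primal value c^T x* = 29.3333.
Solving the dual: y* = (2.6667, 0, 1.3333).
  dual value b^T y* = 29.3333.
Strong duality: c^T x* = b^T y*. Confirmed.

29.3333


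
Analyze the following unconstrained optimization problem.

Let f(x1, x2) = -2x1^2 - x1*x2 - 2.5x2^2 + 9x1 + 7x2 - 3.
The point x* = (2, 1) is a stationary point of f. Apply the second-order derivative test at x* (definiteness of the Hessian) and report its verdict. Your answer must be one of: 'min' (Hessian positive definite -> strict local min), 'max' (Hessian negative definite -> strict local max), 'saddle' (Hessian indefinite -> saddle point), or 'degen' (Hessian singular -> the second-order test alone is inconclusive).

Compute the Hessian H = grad^2 f:
  H = [[-4, -1], [-1, -5]]
Verify stationarity: grad f(x*) = H x* + g = (0, 0).
Eigenvalues of H: -5.618, -3.382.
Both eigenvalues < 0, so H is negative definite -> x* is a strict local max.

max


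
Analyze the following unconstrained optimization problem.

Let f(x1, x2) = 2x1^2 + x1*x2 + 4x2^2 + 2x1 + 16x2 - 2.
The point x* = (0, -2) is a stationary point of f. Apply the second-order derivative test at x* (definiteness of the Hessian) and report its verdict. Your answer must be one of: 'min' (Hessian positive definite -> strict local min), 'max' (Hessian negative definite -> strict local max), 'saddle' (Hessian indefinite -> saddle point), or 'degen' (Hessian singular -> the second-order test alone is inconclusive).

Compute the Hessian H = grad^2 f:
  H = [[4, 1], [1, 8]]
Verify stationarity: grad f(x*) = H x* + g = (0, 0).
Eigenvalues of H: 3.7639, 8.2361.
Both eigenvalues > 0, so H is positive definite -> x* is a strict local min.

min


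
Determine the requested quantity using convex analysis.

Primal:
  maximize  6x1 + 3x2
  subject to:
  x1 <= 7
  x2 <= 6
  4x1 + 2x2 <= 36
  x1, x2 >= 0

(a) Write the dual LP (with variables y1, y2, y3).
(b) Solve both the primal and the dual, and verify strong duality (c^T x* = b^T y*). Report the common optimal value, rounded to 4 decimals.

The standard primal-dual pair for 'max c^T x s.t. A x <= b, x >= 0' is:
  Dual:  min b^T y  s.t.  A^T y >= c,  y >= 0.

So the dual LP is:
  minimize  7y1 + 6y2 + 36y3
  subject to:
    y1 + 4y3 >= 6
    y2 + 2y3 >= 3
    y1, y2, y3 >= 0

Solving the primal: x* = (6, 6).
  primal value c^T x* = 54.
Solving the dual: y* = (0, 0, 1.5).
  dual value b^T y* = 54.
Strong duality: c^T x* = b^T y*. Confirmed.

54


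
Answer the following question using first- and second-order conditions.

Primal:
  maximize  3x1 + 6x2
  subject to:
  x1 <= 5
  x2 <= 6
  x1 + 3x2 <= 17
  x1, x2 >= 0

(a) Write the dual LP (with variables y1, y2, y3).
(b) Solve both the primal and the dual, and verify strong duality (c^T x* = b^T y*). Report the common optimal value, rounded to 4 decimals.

The standard primal-dual pair for 'max c^T x s.t. A x <= b, x >= 0' is:
  Dual:  min b^T y  s.t.  A^T y >= c,  y >= 0.

So the dual LP is:
  minimize  5y1 + 6y2 + 17y3
  subject to:
    y1 + y3 >= 3
    y2 + 3y3 >= 6
    y1, y2, y3 >= 0

Solving the primal: x* = (5, 4).
  primal value c^T x* = 39.
Solving the dual: y* = (1, 0, 2).
  dual value b^T y* = 39.
Strong duality: c^T x* = b^T y*. Confirmed.

39


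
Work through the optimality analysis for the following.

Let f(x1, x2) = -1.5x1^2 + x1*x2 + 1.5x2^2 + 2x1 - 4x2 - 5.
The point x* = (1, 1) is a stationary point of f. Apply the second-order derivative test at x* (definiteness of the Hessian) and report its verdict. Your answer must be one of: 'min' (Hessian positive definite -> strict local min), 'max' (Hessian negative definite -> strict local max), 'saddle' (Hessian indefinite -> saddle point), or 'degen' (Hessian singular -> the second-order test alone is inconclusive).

Compute the Hessian H = grad^2 f:
  H = [[-3, 1], [1, 3]]
Verify stationarity: grad f(x*) = H x* + g = (0, 0).
Eigenvalues of H: -3.1623, 3.1623.
Eigenvalues have mixed signs, so H is indefinite -> x* is a saddle point.

saddle


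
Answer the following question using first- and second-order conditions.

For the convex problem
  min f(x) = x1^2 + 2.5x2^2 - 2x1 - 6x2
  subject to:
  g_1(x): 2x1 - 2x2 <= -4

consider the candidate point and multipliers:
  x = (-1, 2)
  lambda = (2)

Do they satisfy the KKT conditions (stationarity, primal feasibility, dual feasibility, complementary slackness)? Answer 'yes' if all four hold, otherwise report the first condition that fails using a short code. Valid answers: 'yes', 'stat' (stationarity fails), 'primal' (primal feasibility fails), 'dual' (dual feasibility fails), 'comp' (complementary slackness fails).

Gradient of f: grad f(x) = Q x + c = (-4, 4)
Constraint values g_i(x) = a_i^T x - b_i:
  g_1((-1, 2)) = -2
Stationarity residual: grad f(x) + sum_i lambda_i a_i = (0, 0)
  -> stationarity OK
Primal feasibility (all g_i <= 0): OK
Dual feasibility (all lambda_i >= 0): OK
Complementary slackness (lambda_i * g_i(x) = 0 for all i): FAILS

Verdict: the first failing condition is complementary_slackness -> comp.

comp


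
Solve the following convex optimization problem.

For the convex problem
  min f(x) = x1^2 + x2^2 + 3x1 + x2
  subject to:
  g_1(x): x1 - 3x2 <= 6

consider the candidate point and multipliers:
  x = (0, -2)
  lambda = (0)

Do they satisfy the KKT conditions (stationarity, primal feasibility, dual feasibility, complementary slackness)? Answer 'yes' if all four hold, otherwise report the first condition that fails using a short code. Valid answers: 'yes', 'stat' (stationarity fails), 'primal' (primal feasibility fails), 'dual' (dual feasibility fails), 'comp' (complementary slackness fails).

Gradient of f: grad f(x) = Q x + c = (3, -3)
Constraint values g_i(x) = a_i^T x - b_i:
  g_1((0, -2)) = 0
Stationarity residual: grad f(x) + sum_i lambda_i a_i = (3, -3)
  -> stationarity FAILS
Primal feasibility (all g_i <= 0): OK
Dual feasibility (all lambda_i >= 0): OK
Complementary slackness (lambda_i * g_i(x) = 0 for all i): OK

Verdict: the first failing condition is stationarity -> stat.

stat


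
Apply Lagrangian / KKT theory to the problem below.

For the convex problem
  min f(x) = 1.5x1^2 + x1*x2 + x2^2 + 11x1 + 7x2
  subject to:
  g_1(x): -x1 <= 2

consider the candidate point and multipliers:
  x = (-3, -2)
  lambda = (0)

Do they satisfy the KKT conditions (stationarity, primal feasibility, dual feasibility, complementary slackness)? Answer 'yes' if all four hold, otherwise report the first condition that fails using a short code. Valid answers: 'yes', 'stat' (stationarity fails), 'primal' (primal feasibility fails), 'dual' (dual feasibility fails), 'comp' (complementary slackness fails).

Gradient of f: grad f(x) = Q x + c = (0, 0)
Constraint values g_i(x) = a_i^T x - b_i:
  g_1((-3, -2)) = 1
Stationarity residual: grad f(x) + sum_i lambda_i a_i = (0, 0)
  -> stationarity OK
Primal feasibility (all g_i <= 0): FAILS
Dual feasibility (all lambda_i >= 0): OK
Complementary slackness (lambda_i * g_i(x) = 0 for all i): OK

Verdict: the first failing condition is primal_feasibility -> primal.

primal


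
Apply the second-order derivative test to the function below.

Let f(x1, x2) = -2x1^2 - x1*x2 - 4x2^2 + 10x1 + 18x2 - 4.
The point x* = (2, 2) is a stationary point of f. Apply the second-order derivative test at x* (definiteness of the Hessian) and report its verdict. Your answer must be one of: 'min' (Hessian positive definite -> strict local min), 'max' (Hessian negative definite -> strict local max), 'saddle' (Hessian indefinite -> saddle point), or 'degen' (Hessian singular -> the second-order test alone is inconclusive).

Compute the Hessian H = grad^2 f:
  H = [[-4, -1], [-1, -8]]
Verify stationarity: grad f(x*) = H x* + g = (0, 0).
Eigenvalues of H: -8.2361, -3.7639.
Both eigenvalues < 0, so H is negative definite -> x* is a strict local max.

max


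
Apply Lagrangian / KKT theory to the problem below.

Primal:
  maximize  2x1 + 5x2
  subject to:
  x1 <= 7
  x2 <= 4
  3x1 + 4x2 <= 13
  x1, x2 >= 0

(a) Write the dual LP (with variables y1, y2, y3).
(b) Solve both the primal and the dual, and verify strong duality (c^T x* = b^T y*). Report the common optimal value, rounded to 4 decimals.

The standard primal-dual pair for 'max c^T x s.t. A x <= b, x >= 0' is:
  Dual:  min b^T y  s.t.  A^T y >= c,  y >= 0.

So the dual LP is:
  minimize  7y1 + 4y2 + 13y3
  subject to:
    y1 + 3y3 >= 2
    y2 + 4y3 >= 5
    y1, y2, y3 >= 0

Solving the primal: x* = (0, 3.25).
  primal value c^T x* = 16.25.
Solving the dual: y* = (0, 0, 1.25).
  dual value b^T y* = 16.25.
Strong duality: c^T x* = b^T y*. Confirmed.

16.25


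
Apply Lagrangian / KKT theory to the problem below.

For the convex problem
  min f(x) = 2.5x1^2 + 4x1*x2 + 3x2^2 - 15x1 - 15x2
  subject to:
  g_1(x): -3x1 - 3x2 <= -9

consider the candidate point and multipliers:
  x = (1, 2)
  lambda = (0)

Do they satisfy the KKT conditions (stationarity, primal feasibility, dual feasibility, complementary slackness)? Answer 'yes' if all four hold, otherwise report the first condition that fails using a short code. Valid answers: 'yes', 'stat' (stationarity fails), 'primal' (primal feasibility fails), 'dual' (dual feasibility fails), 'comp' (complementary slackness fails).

Gradient of f: grad f(x) = Q x + c = (-2, 1)
Constraint values g_i(x) = a_i^T x - b_i:
  g_1((1, 2)) = 0
Stationarity residual: grad f(x) + sum_i lambda_i a_i = (-2, 1)
  -> stationarity FAILS
Primal feasibility (all g_i <= 0): OK
Dual feasibility (all lambda_i >= 0): OK
Complementary slackness (lambda_i * g_i(x) = 0 for all i): OK

Verdict: the first failing condition is stationarity -> stat.

stat


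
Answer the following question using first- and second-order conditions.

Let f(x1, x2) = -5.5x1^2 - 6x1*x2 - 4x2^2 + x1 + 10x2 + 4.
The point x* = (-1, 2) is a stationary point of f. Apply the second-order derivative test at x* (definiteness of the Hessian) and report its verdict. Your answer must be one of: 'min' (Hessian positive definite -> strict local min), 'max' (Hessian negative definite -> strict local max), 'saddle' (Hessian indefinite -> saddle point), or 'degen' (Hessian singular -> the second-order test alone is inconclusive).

Compute the Hessian H = grad^2 f:
  H = [[-11, -6], [-6, -8]]
Verify stationarity: grad f(x*) = H x* + g = (0, 0).
Eigenvalues of H: -15.6847, -3.3153.
Both eigenvalues < 0, so H is negative definite -> x* is a strict local max.

max


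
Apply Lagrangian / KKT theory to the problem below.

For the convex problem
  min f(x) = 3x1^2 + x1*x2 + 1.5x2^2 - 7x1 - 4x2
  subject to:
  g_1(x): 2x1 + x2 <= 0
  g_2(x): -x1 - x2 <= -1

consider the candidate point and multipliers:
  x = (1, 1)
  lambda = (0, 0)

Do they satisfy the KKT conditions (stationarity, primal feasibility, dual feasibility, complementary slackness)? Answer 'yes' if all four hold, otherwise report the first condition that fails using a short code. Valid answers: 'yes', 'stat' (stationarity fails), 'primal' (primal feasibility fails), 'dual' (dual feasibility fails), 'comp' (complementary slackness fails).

Gradient of f: grad f(x) = Q x + c = (0, 0)
Constraint values g_i(x) = a_i^T x - b_i:
  g_1((1, 1)) = 3
  g_2((1, 1)) = -1
Stationarity residual: grad f(x) + sum_i lambda_i a_i = (0, 0)
  -> stationarity OK
Primal feasibility (all g_i <= 0): FAILS
Dual feasibility (all lambda_i >= 0): OK
Complementary slackness (lambda_i * g_i(x) = 0 for all i): OK

Verdict: the first failing condition is primal_feasibility -> primal.

primal


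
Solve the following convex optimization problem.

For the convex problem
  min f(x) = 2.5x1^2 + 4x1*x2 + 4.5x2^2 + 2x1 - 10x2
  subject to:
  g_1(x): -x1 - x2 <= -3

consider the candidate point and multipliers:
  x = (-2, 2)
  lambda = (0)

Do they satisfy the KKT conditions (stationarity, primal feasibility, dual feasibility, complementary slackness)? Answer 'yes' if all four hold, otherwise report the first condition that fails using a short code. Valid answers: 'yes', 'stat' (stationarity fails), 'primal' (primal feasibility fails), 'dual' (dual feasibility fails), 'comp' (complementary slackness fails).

Gradient of f: grad f(x) = Q x + c = (0, 0)
Constraint values g_i(x) = a_i^T x - b_i:
  g_1((-2, 2)) = 3
Stationarity residual: grad f(x) + sum_i lambda_i a_i = (0, 0)
  -> stationarity OK
Primal feasibility (all g_i <= 0): FAILS
Dual feasibility (all lambda_i >= 0): OK
Complementary slackness (lambda_i * g_i(x) = 0 for all i): OK

Verdict: the first failing condition is primal_feasibility -> primal.

primal


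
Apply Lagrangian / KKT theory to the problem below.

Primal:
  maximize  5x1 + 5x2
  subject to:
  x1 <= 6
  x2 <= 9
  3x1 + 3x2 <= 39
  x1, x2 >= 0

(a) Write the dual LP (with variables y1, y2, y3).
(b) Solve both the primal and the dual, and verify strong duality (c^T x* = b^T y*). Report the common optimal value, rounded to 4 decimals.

The standard primal-dual pair for 'max c^T x s.t. A x <= b, x >= 0' is:
  Dual:  min b^T y  s.t.  A^T y >= c,  y >= 0.

So the dual LP is:
  minimize  6y1 + 9y2 + 39y3
  subject to:
    y1 + 3y3 >= 5
    y2 + 3y3 >= 5
    y1, y2, y3 >= 0

Solving the primal: x* = (4, 9).
  primal value c^T x* = 65.
Solving the dual: y* = (0, 0, 1.6667).
  dual value b^T y* = 65.
Strong duality: c^T x* = b^T y*. Confirmed.

65


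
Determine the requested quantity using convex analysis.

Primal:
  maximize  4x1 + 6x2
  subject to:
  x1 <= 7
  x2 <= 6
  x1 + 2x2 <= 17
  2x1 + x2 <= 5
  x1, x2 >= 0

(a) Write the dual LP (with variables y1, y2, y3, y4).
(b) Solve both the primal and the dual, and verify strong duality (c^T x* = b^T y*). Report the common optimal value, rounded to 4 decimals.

The standard primal-dual pair for 'max c^T x s.t. A x <= b, x >= 0' is:
  Dual:  min b^T y  s.t.  A^T y >= c,  y >= 0.

So the dual LP is:
  minimize  7y1 + 6y2 + 17y3 + 5y4
  subject to:
    y1 + y3 + 2y4 >= 4
    y2 + 2y3 + y4 >= 6
    y1, y2, y3, y4 >= 0

Solving the primal: x* = (0, 5).
  primal value c^T x* = 30.
Solving the dual: y* = (0, 0, 0, 6).
  dual value b^T y* = 30.
Strong duality: c^T x* = b^T y*. Confirmed.

30


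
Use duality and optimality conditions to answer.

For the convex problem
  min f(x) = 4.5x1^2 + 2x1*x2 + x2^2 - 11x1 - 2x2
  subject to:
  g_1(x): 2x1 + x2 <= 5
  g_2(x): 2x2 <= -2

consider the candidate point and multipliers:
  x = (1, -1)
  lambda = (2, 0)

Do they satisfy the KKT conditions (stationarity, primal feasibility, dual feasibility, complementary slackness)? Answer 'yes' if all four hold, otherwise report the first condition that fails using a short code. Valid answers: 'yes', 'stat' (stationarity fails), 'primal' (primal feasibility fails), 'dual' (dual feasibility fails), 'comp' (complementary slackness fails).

Gradient of f: grad f(x) = Q x + c = (-4, -2)
Constraint values g_i(x) = a_i^T x - b_i:
  g_1((1, -1)) = -4
  g_2((1, -1)) = 0
Stationarity residual: grad f(x) + sum_i lambda_i a_i = (0, 0)
  -> stationarity OK
Primal feasibility (all g_i <= 0): OK
Dual feasibility (all lambda_i >= 0): OK
Complementary slackness (lambda_i * g_i(x) = 0 for all i): FAILS

Verdict: the first failing condition is complementary_slackness -> comp.

comp


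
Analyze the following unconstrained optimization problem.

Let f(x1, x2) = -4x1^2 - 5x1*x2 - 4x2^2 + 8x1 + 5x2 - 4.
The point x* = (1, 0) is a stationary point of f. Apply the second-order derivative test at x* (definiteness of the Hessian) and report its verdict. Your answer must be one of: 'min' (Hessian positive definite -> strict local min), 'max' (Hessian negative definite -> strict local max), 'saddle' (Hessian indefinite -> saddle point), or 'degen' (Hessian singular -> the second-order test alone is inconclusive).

Compute the Hessian H = grad^2 f:
  H = [[-8, -5], [-5, -8]]
Verify stationarity: grad f(x*) = H x* + g = (0, 0).
Eigenvalues of H: -13, -3.
Both eigenvalues < 0, so H is negative definite -> x* is a strict local max.

max


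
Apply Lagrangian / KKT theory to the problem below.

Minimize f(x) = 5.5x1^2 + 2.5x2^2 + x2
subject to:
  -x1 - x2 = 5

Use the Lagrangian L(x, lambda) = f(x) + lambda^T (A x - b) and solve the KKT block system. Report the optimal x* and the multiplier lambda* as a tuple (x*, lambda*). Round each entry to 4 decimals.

Form the Lagrangian:
  L(x, lambda) = (1/2) x^T Q x + c^T x + lambda^T (A x - b)
Stationarity (grad_x L = 0): Q x + c + A^T lambda = 0.
Primal feasibility: A x = b.

This gives the KKT block system:
  [ Q   A^T ] [ x     ]   [-c ]
  [ A    0  ] [ lambda ] = [ b ]

Solving the linear system:
  x*      = (-1.5, -3.5)
  lambda* = (-16.5)
  f(x*)   = 39.5

x* = (-1.5, -3.5), lambda* = (-16.5)


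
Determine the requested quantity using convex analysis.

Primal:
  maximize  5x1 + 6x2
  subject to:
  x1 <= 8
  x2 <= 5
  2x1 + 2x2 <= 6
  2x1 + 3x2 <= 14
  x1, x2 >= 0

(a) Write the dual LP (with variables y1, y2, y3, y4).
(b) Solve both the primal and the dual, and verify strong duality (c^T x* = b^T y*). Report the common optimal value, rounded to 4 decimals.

The standard primal-dual pair for 'max c^T x s.t. A x <= b, x >= 0' is:
  Dual:  min b^T y  s.t.  A^T y >= c,  y >= 0.

So the dual LP is:
  minimize  8y1 + 5y2 + 6y3 + 14y4
  subject to:
    y1 + 2y3 + 2y4 >= 5
    y2 + 2y3 + 3y4 >= 6
    y1, y2, y3, y4 >= 0

Solving the primal: x* = (0, 3).
  primal value c^T x* = 18.
Solving the dual: y* = (0, 0, 3, 0).
  dual value b^T y* = 18.
Strong duality: c^T x* = b^T y*. Confirmed.

18


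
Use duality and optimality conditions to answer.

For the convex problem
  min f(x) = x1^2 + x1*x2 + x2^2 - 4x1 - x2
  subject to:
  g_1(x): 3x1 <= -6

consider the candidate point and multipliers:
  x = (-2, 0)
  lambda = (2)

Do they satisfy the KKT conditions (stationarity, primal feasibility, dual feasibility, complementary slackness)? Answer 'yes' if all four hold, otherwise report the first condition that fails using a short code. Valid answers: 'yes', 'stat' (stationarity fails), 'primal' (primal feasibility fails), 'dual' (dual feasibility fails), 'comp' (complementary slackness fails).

Gradient of f: grad f(x) = Q x + c = (-8, -3)
Constraint values g_i(x) = a_i^T x - b_i:
  g_1((-2, 0)) = 0
Stationarity residual: grad f(x) + sum_i lambda_i a_i = (-2, -3)
  -> stationarity FAILS
Primal feasibility (all g_i <= 0): OK
Dual feasibility (all lambda_i >= 0): OK
Complementary slackness (lambda_i * g_i(x) = 0 for all i): OK

Verdict: the first failing condition is stationarity -> stat.

stat


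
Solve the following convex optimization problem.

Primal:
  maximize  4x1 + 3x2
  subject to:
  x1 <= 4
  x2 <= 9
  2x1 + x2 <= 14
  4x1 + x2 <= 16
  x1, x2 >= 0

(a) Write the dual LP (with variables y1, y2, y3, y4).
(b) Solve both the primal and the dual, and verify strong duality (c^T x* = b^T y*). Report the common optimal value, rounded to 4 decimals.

The standard primal-dual pair for 'max c^T x s.t. A x <= b, x >= 0' is:
  Dual:  min b^T y  s.t.  A^T y >= c,  y >= 0.

So the dual LP is:
  minimize  4y1 + 9y2 + 14y3 + 16y4
  subject to:
    y1 + 2y3 + 4y4 >= 4
    y2 + y3 + y4 >= 3
    y1, y2, y3, y4 >= 0

Solving the primal: x* = (1.75, 9).
  primal value c^T x* = 34.
Solving the dual: y* = (0, 2, 0, 1).
  dual value b^T y* = 34.
Strong duality: c^T x* = b^T y*. Confirmed.

34


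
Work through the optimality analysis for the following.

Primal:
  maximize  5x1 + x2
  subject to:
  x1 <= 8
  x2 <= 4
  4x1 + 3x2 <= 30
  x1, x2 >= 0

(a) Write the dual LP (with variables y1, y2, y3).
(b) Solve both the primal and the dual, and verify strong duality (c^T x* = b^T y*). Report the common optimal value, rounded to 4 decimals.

The standard primal-dual pair for 'max c^T x s.t. A x <= b, x >= 0' is:
  Dual:  min b^T y  s.t.  A^T y >= c,  y >= 0.

So the dual LP is:
  minimize  8y1 + 4y2 + 30y3
  subject to:
    y1 + 4y3 >= 5
    y2 + 3y3 >= 1
    y1, y2, y3 >= 0

Solving the primal: x* = (7.5, 0).
  primal value c^T x* = 37.5.
Solving the dual: y* = (0, 0, 1.25).
  dual value b^T y* = 37.5.
Strong duality: c^T x* = b^T y*. Confirmed.

37.5


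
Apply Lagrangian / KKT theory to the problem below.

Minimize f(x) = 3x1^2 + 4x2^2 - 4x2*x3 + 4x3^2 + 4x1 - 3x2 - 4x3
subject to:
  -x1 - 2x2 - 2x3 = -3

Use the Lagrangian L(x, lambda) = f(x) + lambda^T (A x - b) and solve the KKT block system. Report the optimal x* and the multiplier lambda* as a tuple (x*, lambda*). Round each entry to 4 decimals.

Form the Lagrangian:
  L(x, lambda) = (1/2) x^T Q x + c^T x + lambda^T (A x - b)
Stationarity (grad_x L = 0): Q x + c + A^T lambda = 0.
Primal feasibility: A x = b.

This gives the KKT block system:
  [ Q   A^T ] [ x     ]   [-c ]
  [ A    0  ] [ lambda ] = [ b ]

Solving the linear system:
  x*      = (-0.6538, 0.8718, 0.9551)
  lambda* = (0.0769)
  f(x*)   = -4.4103

x* = (-0.6538, 0.8718, 0.9551), lambda* = (0.0769)


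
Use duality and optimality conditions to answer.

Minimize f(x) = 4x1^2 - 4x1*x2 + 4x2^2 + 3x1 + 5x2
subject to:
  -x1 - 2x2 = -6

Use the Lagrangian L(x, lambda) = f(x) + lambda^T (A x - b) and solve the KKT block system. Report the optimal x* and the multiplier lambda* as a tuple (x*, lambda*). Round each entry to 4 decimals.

Form the Lagrangian:
  L(x, lambda) = (1/2) x^T Q x + c^T x + lambda^T (A x - b)
Stationarity (grad_x L = 0): Q x + c + A^T lambda = 0.
Primal feasibility: A x = b.

This gives the KKT block system:
  [ Q   A^T ] [ x     ]   [-c ]
  [ A    0  ] [ lambda ] = [ b ]

Solving the linear system:
  x*      = (1.6786, 2.1607)
  lambda* = (7.7857)
  f(x*)   = 31.2768

x* = (1.6786, 2.1607), lambda* = (7.7857)


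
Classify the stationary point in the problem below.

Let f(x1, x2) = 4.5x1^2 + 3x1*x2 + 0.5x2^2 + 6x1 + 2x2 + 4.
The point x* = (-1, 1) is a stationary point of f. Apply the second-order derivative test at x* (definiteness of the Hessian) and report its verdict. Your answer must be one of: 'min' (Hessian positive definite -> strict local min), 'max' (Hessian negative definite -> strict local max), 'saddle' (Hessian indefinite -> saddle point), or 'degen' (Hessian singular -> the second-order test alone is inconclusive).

Compute the Hessian H = grad^2 f:
  H = [[9, 3], [3, 1]]
Verify stationarity: grad f(x*) = H x* + g = (0, 0).
Eigenvalues of H: 0, 10.
H has a zero eigenvalue (singular; positive semidefinite but not definite), so H is neither positive definite, negative definite, nor indefinite. The second-order test alone is inconclusive -> degen.
(Indeed, f is constant along the null direction of H through x*, so x* is not a strict local extremum.)

degen


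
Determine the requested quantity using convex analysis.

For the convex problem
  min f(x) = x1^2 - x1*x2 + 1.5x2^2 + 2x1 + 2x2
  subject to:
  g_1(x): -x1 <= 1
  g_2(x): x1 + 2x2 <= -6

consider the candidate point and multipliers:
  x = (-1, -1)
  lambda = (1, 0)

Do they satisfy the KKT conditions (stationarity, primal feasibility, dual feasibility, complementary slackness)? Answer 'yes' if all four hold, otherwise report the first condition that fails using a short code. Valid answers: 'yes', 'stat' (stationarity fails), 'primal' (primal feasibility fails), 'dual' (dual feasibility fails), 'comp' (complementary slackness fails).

Gradient of f: grad f(x) = Q x + c = (1, 0)
Constraint values g_i(x) = a_i^T x - b_i:
  g_1((-1, -1)) = 0
  g_2((-1, -1)) = 3
Stationarity residual: grad f(x) + sum_i lambda_i a_i = (0, 0)
  -> stationarity OK
Primal feasibility (all g_i <= 0): FAILS
Dual feasibility (all lambda_i >= 0): OK
Complementary slackness (lambda_i * g_i(x) = 0 for all i): OK

Verdict: the first failing condition is primal_feasibility -> primal.

primal


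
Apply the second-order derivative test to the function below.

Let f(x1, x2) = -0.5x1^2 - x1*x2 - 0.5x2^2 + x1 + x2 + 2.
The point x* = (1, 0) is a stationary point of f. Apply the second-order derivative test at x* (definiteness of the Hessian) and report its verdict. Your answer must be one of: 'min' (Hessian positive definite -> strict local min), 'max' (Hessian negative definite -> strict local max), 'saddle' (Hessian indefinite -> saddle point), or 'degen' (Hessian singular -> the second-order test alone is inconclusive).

Compute the Hessian H = grad^2 f:
  H = [[-1, -1], [-1, -1]]
Verify stationarity: grad f(x*) = H x* + g = (0, 0).
Eigenvalues of H: -2, 0.
H has a zero eigenvalue (singular; negative semidefinite but not definite), so H is neither positive definite, negative definite, nor indefinite. The second-order test alone is inconclusive -> degen.
(Indeed, f is constant along the null direction of H through x*, so x* is not a strict local extremum.)

degen


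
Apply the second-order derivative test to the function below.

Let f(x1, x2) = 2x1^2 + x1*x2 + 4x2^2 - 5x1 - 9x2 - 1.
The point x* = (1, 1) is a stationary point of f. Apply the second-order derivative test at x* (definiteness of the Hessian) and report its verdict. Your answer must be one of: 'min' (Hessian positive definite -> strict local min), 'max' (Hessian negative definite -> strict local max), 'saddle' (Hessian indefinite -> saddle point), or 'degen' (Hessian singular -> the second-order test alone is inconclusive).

Compute the Hessian H = grad^2 f:
  H = [[4, 1], [1, 8]]
Verify stationarity: grad f(x*) = H x* + g = (0, 0).
Eigenvalues of H: 3.7639, 8.2361.
Both eigenvalues > 0, so H is positive definite -> x* is a strict local min.

min


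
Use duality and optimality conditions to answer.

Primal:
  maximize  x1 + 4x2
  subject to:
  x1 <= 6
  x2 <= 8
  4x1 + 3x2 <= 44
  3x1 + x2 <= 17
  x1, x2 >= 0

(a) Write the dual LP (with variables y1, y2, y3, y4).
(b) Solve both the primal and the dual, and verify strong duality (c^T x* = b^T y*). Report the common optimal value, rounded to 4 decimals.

The standard primal-dual pair for 'max c^T x s.t. A x <= b, x >= 0' is:
  Dual:  min b^T y  s.t.  A^T y >= c,  y >= 0.

So the dual LP is:
  minimize  6y1 + 8y2 + 44y3 + 17y4
  subject to:
    y1 + 4y3 + 3y4 >= 1
    y2 + 3y3 + y4 >= 4
    y1, y2, y3, y4 >= 0

Solving the primal: x* = (3, 8).
  primal value c^T x* = 35.
Solving the dual: y* = (0, 3.6667, 0, 0.3333).
  dual value b^T y* = 35.
Strong duality: c^T x* = b^T y*. Confirmed.

35


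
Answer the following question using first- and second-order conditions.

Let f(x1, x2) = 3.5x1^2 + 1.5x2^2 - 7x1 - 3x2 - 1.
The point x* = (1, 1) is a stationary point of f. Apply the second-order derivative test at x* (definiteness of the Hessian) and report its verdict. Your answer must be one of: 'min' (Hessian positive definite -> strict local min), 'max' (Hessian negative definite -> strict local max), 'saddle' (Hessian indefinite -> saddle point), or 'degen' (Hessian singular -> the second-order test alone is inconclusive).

Compute the Hessian H = grad^2 f:
  H = [[7, 0], [0, 3]]
Verify stationarity: grad f(x*) = H x* + g = (0, 0).
Eigenvalues of H: 3, 7.
Both eigenvalues > 0, so H is positive definite -> x* is a strict local min.

min
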